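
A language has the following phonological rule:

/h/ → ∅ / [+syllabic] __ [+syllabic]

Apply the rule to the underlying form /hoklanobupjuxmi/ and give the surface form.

hoklanobupjuxmi

No segment of /hoklanobupjuxmi/ meets the structural description of the rule, so the form surfaces unchanged.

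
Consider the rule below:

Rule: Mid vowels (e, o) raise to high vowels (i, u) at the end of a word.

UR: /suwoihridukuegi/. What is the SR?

No segment of /suwoihridukuegi/ meets the structural description of the rule, so the form surfaces unchanged.

suwoihridukuegi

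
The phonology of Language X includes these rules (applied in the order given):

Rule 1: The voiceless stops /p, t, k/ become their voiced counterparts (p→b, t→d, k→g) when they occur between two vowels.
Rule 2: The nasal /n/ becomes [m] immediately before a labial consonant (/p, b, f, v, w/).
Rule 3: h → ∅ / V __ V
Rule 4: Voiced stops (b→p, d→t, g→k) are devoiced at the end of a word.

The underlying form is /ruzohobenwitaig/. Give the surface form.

Rule 1 (intervocalic voicing): /t/ is a voiceless stop between vowels /i/ and /a/, so it voices to [d]. /ruzohobenwitaig/ → ruzohobenwidaig.
Rule 2 (nasal place assimilation): /n/ precedes the labial consonant /w/, so it assimilates in place to [m]. /ruzohobenwidaig/ → ruzohobemwidaig.
Rule 3 (intervocalic h-deletion): /h/ occurs between vowels /o/ and /o/, so it deletes. /ruzohobemwidaig/ → ruzoobemwidaig.
Rule 4 (final devoicing): /g/ is a voiced stop in word-final position, so it devoices to [k]. /ruzoobemwidaig/ → ruzoobemwidaik.

ruzoobemwidaik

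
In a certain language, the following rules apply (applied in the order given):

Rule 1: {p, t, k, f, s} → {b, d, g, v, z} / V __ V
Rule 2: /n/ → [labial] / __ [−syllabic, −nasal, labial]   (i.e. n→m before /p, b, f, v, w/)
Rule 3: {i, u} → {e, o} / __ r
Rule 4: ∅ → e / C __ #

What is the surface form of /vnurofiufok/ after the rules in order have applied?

Rule 1 (intervocalic voicing): /f/ is a voiceless obstruent between vowels /o/ and /i/, so it voices to [v]. /f/ is a voiceless obstruent between vowels /u/ and /o/, so it voices to [v]. /vnurofiufok/ → vnuroviuvok.
Rule 2 (nasal place assimilation): no segment meets the environment; /vnuroviuvok/ is unchanged.
Rule 3 (pre-rhotic lowering): /u/ is a high vowel immediately before /r/, so it lowers to [o]. /vnuroviuvok/ → vnoroviuvok.
Rule 4 (final e-epenthesis): the form ends in the consonant /k/, so [e] is inserted word-finally. /vnoroviuvok/ → vnoroviuvoke.

vnoroviuvoke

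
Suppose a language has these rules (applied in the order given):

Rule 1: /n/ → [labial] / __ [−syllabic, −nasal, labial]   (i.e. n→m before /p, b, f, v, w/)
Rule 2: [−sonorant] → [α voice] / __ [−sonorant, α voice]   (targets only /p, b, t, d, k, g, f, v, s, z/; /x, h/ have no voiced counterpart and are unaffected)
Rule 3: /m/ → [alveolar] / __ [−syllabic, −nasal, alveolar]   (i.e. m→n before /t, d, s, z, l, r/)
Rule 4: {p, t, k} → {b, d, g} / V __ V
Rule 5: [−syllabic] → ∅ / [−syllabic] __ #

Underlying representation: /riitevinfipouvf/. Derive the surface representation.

riidevimfibouf

Rule 1 (nasal place assimilation): /n/ precedes the labial consonant /f/, so it assimilates in place to [m]. /riitevinfipouvf/ → riitevimfipouvf.
Rule 2 (regressive voicing assimilation): /v/ precedes the voiceless obstruent /f/, so it devoices to [f] by assimilation. /riitevimfipouvf/ → riitevimfipouff.
Rule 3 (nasal place assimilation): no segment meets the environment; /riitevimfipouff/ is unchanged.
Rule 4 (intervocalic voicing): /t/ is a voiceless stop between vowels /i/ and /e/, so it voices to [d]. /p/ is a voiceless stop between vowels /i/ and /o/, so it voices to [b]. /riitevimfipouff/ → riidevimfibouff.
Rule 5 (final cluster simplification): /f/ is the second consonant of a word-final cluster /ff/, so it deletes. /riidevimfibouff/ → riidevimfibouf.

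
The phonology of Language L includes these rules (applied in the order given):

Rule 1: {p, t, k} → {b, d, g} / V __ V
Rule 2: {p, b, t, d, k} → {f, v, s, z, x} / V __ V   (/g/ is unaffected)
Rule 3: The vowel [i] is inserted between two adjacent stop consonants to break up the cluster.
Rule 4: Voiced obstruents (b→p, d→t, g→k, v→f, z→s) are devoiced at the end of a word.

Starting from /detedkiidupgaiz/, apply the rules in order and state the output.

Rule 1 (intervocalic voicing): /t/ is a voiceless stop between vowels /e/ and /e/, so it voices to [d]. /detedkiidupgaiz/ → dededkiidupgaiz.
Rule 2 (intervocalic spirantization): /d/ is a stop between vowels /e/ and /e/, so it spirantizes to the fricative [z]. /d/ is a stop between vowels /i/ and /u/, so it spirantizes to the fricative [z]. /dededkiidupgaiz/ → dezedkiizupgaiz.
Rule 3 (stop-cluster i-epenthesis): /d/ and /k/ form a stop–stop cluster, so [i] is inserted between them. /p/ and /g/ form a stop–stop cluster, so [i] is inserted between them. /dezedkiizupgaiz/ → dezedikiizupigaiz.
Rule 4 (final devoicing): /z/ is a voiced obstruent in word-final position, so it devoices to [s]. /dezedikiizupigaiz/ → dezedikiizupigais.

dezedikiizupigais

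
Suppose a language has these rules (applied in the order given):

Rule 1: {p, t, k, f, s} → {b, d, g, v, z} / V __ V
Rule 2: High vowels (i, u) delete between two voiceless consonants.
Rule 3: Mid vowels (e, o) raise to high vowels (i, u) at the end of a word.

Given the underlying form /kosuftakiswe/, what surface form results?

kozuftagiswi

Rule 1 (intervocalic voicing): /s/ is a voiceless obstruent between vowels /o/ and /u/, so it voices to [z]. /k/ is a voiceless obstruent between vowels /a/ and /i/, so it voices to [g]. /kosuftakiswe/ → kozuftagiswe.
Rule 2 (high vowel syncope): no segment meets the environment; /kozuftagiswe/ is unchanged.
Rule 3 (final vowel raising): /e/ is a mid vowel in word-final position, so it raises to [i]. /kozuftagiswe/ → kozuftagiswi.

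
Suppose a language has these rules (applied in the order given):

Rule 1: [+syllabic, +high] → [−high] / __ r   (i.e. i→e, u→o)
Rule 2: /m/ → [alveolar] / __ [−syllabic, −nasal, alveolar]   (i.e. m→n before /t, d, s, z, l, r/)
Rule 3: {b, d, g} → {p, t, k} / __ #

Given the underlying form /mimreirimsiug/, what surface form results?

minreerinsiuk

Rule 1 (pre-rhotic lowering): /i/ is a high vowel immediately before /r/, so it lowers to [e]. /mimreirimsiug/ → mimreerimsiug.
Rule 2 (nasal place assimilation): /m/ precedes the alveolar consonant /r/, so it assimilates in place to [n]. /m/ precedes the alveolar consonant /s/, so it assimilates in place to [n]. /mimreerimsiug/ → minreerinsiug.
Rule 3 (final devoicing): /g/ is a voiced stop in word-final position, so it devoices to [k]. /minreerinsiug/ → minreerinsiuk.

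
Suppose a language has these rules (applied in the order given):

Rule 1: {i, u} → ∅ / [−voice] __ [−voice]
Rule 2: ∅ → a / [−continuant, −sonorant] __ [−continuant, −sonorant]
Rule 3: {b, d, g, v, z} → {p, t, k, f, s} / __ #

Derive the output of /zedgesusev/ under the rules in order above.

Rule 1 (high vowel syncope): /u/ is a high vowel flanked by voiceless consonants /s/ and /s/, so it deletes. /zedgesusev/ → zedgessev.
Rule 2 (stop-cluster a-epenthesis): /d/ and /g/ form a stop–stop cluster, so [a] is inserted between them. /zedgessev/ → zedagessev.
Rule 3 (final devoicing): /v/ is a voiced obstruent in word-final position, so it devoices to [f]. /zedagessev/ → zedagessef.

zedagessef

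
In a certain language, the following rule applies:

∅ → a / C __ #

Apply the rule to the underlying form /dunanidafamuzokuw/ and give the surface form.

the form ends in the consonant /w/, so [a] is inserted word-finally.
Surface form: [dunanidafamuzokuwa].

dunanidafamuzokuwa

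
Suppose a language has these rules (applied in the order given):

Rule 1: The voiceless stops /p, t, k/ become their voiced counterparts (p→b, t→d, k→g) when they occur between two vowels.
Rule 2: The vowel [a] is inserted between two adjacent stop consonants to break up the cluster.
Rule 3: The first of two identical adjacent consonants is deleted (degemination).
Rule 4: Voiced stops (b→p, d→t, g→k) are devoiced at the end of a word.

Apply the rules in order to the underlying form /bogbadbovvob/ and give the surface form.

Rule 1 (intervocalic voicing): no segment meets the environment; /bogbadbovvob/ is unchanged.
Rule 2 (stop-cluster a-epenthesis): /g/ and /b/ form a stop–stop cluster, so [a] is inserted between them. /d/ and /b/ form a stop–stop cluster, so [a] is inserted between them. /bogbadbovvob/ → bogabadabovvob.
Rule 3 (degemination): /vv/ is a geminate; the first /v/ deletes. /bogabadabovvob/ → bogabadabovob.
Rule 4 (final devoicing): /b/ is a voiced stop in word-final position, so it devoices to [p]. /bogabadabovob/ → bogabadabovop.

bogabadabovop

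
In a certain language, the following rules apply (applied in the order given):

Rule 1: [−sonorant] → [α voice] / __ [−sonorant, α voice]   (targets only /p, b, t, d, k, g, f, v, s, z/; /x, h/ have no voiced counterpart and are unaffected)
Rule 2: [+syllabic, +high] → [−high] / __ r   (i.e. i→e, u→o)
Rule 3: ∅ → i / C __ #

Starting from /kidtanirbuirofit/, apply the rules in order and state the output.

Rule 1 (regressive voicing assimilation): /d/ precedes the voiceless obstruent /t/, so it devoices to [t] by assimilation. /kidtanirbuirofit/ → kittanirbuirofit.
Rule 2 (pre-rhotic lowering): /i/ is a high vowel immediately before /r/, so it lowers to [e]. /i/ is a high vowel immediately before /r/, so it lowers to [e]. /kittanirbuirofit/ → kittanerbuerofit.
Rule 3 (final i-epenthesis): the form ends in the consonant /t/, so [i] is inserted word-finally. /kittanerbuerofit/ → kittanerbuerofiti.

kittanerbuerofiti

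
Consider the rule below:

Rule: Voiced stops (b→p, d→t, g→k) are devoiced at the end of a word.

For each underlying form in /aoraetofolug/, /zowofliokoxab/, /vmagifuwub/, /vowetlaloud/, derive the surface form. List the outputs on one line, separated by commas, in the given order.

/aoraetofolug/: /g/ is a voiced stop in word-final position, so it devoices to [k]. → [aoraetofoluk].
/zowofliokoxab/: /b/ is a voiced stop in word-final position, so it devoices to [p]. → [zowofliokoxap].
/vmagifuwub/: /b/ is a voiced stop in word-final position, so it devoices to [p]. → [vmagifuwup].
/vowetlaloud/: /d/ is a voiced stop in word-final position, so it devoices to [t]. → [vowetlalout].

aoraetofoluk, zowofliokoxap, vmagifuwup, vowetlalout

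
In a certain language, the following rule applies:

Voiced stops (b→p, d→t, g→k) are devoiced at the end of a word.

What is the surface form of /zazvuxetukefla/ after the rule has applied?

zazvuxetukefla

No segment of /zazvuxetukefla/ meets the structural description of the rule, so the form surfaces unchanged.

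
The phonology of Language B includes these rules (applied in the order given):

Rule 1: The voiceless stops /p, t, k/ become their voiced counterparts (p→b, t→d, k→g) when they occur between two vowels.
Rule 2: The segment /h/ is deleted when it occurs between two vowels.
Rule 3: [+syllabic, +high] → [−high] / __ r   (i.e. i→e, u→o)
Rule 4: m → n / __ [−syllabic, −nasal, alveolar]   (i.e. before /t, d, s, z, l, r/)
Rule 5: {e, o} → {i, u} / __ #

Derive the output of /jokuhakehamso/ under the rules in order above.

joguageansu

Rule 1 (intervocalic voicing): /k/ is a voiceless stop between vowels /o/ and /u/, so it voices to [g]. /k/ is a voiceless stop between vowels /a/ and /e/, so it voices to [g]. /jokuhakehamso/ → joguhagehamso.
Rule 2 (intervocalic h-deletion): /h/ occurs between vowels /u/ and /a/, so it deletes. /h/ occurs between vowels /e/ and /a/, so it deletes. /joguhagehamso/ → joguageamso.
Rule 3 (pre-rhotic lowering): no segment meets the environment; /joguageamso/ is unchanged.
Rule 4 (nasal place assimilation): /m/ precedes the alveolar consonant /s/, so it assimilates in place to [n]. /joguageamso/ → joguageanso.
Rule 5 (final vowel raising): /o/ is a mid vowel in word-final position, so it raises to [u]. /joguageanso/ → joguageansu.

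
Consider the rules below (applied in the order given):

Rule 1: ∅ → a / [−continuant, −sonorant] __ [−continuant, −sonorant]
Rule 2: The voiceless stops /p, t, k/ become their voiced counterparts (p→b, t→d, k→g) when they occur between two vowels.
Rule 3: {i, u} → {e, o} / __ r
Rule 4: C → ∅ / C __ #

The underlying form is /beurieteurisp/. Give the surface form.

Rule 1 (stop-cluster a-epenthesis): no segment meets the environment; /beurieteurisp/ is unchanged.
Rule 2 (intervocalic voicing): /t/ is a voiceless stop between vowels /e/ and /e/, so it voices to [d]. /beurieteurisp/ → beuriedeurisp.
Rule 3 (pre-rhotic lowering): /u/ is a high vowel immediately before /r/, so it lowers to [o]. /u/ is a high vowel immediately before /r/, so it lowers to [o]. /beuriedeurisp/ → beoriedeorisp.
Rule 4 (final cluster simplification): /p/ is the second consonant of a word-final cluster /sp/, so it deletes. /beoriedeorisp/ → beoriedeoris.

beoriedeoris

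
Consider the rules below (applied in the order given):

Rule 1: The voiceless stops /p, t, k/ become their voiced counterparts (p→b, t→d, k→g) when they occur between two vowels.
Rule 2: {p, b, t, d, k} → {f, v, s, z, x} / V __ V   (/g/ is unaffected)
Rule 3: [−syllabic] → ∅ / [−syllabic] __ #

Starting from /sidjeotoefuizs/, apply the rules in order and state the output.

sidjeozoefuiz

Rule 1 (intervocalic voicing): /t/ is a voiceless stop between vowels /o/ and /o/, so it voices to [d]. /sidjeotoefuizs/ → sidjeodoefuizs.
Rule 2 (intervocalic spirantization): /d/ is a stop between vowels /o/ and /o/, so it spirantizes to the fricative [z]. /sidjeodoefuizs/ → sidjeozoefuizs.
Rule 3 (final cluster simplification): /s/ is the second consonant of a word-final cluster /zs/, so it deletes. /sidjeozoefuizs/ → sidjeozoefuiz.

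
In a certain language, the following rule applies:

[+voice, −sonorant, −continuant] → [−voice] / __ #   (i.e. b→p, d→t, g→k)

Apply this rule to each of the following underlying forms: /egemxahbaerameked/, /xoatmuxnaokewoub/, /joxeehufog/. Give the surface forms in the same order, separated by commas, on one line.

/egemxahbaerameked/: /d/ is a voiced stop in word-final position, so it devoices to [t]. → [egemxahbaerameket].
/xoatmuxnaokewoub/: /b/ is a voiced stop in word-final position, so it devoices to [p]. → [xoatmuxnaokewoup].
/joxeehufog/: /g/ is a voiced stop in word-final position, so it devoices to [k]. → [joxeehufok].

egemxahbaerameket, xoatmuxnaokewoup, joxeehufok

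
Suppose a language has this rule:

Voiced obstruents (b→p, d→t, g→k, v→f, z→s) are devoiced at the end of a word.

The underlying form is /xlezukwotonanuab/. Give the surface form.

Scanning /xlezukwotonanuab/: /z/ at position 4 is not in the conditioning environment; /b/ is a voiced obstruent in word-final position, so it devoices to [p].
Result: [xlezukwotonanuap].

xlezukwotonanuap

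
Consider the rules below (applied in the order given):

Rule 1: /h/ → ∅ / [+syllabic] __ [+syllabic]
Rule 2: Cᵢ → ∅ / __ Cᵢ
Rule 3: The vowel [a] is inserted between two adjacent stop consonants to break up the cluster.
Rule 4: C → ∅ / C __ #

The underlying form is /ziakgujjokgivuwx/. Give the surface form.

ziakagujokagivuw

Rule 1 (intervocalic h-deletion): no segment meets the environment; /ziakgujjokgivuwx/ is unchanged.
Rule 2 (degemination): /jj/ is a geminate; the first /j/ deletes. /ziakgujjokgivuwx/ → ziakgujokgivuwx.
Rule 3 (stop-cluster a-epenthesis): /k/ and /g/ form a stop–stop cluster, so [a] is inserted between them. /k/ and /g/ form a stop–stop cluster, so [a] is inserted between them. /ziakgujokgivuwx/ → ziakagujokagivuwx.
Rule 4 (final cluster simplification): /x/ is the second consonant of a word-final cluster /wx/, so it deletes. /ziakagujokagivuwx/ → ziakagujokagivuw.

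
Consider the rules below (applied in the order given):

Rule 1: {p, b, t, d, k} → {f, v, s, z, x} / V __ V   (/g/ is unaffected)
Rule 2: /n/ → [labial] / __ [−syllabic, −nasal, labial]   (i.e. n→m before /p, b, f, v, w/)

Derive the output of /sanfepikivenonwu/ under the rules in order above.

Rule 1 (intervocalic spirantization): /p/ is a stop between vowels /e/ and /i/, so it spirantizes to the fricative [f]. /k/ is a stop between vowels /i/ and /i/, so it spirantizes to the fricative [x]. /sanfepikivenonwu/ → sanfefixivenonwu.
Rule 2 (nasal place assimilation): /n/ precedes the labial consonant /f/, so it assimilates in place to [m]. /n/ precedes the labial consonant /w/, so it assimilates in place to [m]. /sanfefixivenonwu/ → samfefixivenomwu.

samfefixivenomwu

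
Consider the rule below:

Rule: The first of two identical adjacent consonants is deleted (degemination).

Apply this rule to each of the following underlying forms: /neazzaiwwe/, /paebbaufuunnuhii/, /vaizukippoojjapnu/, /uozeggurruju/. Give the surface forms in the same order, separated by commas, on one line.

neazaiwe, paebaufuunuhii, vaizukipoojapnu, uozeguruju

/neazzaiwwe/: /zz/ is a geminate; the first /z/ deletes. /ww/ is a geminate; the first /w/ deletes. → [neazaiwe].
/paebbaufuunnuhii/: /bb/ is a geminate; the first /b/ deletes. /nn/ is a geminate; the first /n/ deletes. → [paebaufuunuhii].
/vaizukippoojjapnu/: /pp/ is a geminate; the first /p/ deletes. /jj/ is a geminate; the first /j/ deletes. → [vaizukipoojapnu].
/uozeggurruju/: /gg/ is a geminate; the first /g/ deletes. /rr/ is a geminate; the first /r/ deletes. → [uozeguruju].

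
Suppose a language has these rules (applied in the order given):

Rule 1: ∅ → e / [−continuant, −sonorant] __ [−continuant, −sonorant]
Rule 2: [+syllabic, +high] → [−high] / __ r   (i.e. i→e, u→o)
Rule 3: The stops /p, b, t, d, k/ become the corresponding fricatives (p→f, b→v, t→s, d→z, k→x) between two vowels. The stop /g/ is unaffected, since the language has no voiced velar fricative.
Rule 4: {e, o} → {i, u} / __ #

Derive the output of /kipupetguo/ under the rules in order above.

Rule 1 (stop-cluster e-epenthesis): /t/ and /g/ form a stop–stop cluster, so [e] is inserted between them. /kipupetguo/ → kipupeteguo.
Rule 2 (pre-rhotic lowering): no segment meets the environment; /kipupeteguo/ is unchanged.
Rule 3 (intervocalic spirantization): /p/ is a stop between vowels /i/ and /u/, so it spirantizes to the fricative [f]. /p/ is a stop between vowels /u/ and /e/, so it spirantizes to the fricative [f]. /t/ is a stop between vowels /e/ and /e/, so it spirantizes to the fricative [s]. /kipupeteguo/ → kifufeseguo.
Rule 4 (final vowel raising): /o/ is a mid vowel in word-final position, so it raises to [u]. /kifufeseguo/ → kifufeseguu.

kifufeseguu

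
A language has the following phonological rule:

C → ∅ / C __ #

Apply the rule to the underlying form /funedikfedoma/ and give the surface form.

No segment of /funedikfedoma/ meets the structural description of the rule, so the form surfaces unchanged.

funedikfedoma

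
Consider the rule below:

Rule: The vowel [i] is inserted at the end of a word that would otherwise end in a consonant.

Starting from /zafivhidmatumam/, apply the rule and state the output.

zafivhidmatumami

the form ends in the consonant /m/, so [i] is inserted word-finally.
Surface form: [zafivhidmatumami].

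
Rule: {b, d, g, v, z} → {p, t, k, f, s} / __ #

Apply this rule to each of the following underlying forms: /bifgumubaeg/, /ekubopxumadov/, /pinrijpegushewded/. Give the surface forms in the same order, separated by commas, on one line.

/bifgumubaeg/: /g/ is a voiced obstruent in word-final position, so it devoices to [k]. → [bifgumubaek].
/ekubopxumadov/: /v/ is a voiced obstruent in word-final position, so it devoices to [f]. → [ekubopxumadof].
/pinrijpegushewded/: /d/ is a voiced obstruent in word-final position, so it devoices to [t]. → [pinrijpegushewdet].

bifgumubaek, ekubopxumadof, pinrijpegushewdet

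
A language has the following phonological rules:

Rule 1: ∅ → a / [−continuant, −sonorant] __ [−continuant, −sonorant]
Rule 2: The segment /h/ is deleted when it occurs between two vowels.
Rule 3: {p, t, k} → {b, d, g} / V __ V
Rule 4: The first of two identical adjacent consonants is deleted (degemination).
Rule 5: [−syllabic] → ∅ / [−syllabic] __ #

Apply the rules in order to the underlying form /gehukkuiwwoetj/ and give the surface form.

Rule 1 (stop-cluster a-epenthesis): /k/ and /k/ form a stop–stop cluster, so [a] is inserted between them. /gehukkuiwwoetj/ → gehukakuiwwoetj.
Rule 2 (intervocalic h-deletion): /h/ occurs between vowels /e/ and /u/, so it deletes. /gehukakuiwwoetj/ → geukakuiwwoetj.
Rule 3 (intervocalic voicing): /k/ is a voiceless stop between vowels /u/ and /a/, so it voices to [g]. /k/ is a voiceless stop between vowels /a/ and /u/, so it voices to [g]. /geukakuiwwoetj/ → geugaguiwwoetj.
Rule 4 (degemination): /ww/ is a geminate; the first /w/ deletes. /geugaguiwwoetj/ → geugaguiwoetj.
Rule 5 (final cluster simplification): /j/ is the second consonant of a word-final cluster /tj/, so it deletes. /geugaguiwoetj/ → geugaguiwoet.

geugaguiwoet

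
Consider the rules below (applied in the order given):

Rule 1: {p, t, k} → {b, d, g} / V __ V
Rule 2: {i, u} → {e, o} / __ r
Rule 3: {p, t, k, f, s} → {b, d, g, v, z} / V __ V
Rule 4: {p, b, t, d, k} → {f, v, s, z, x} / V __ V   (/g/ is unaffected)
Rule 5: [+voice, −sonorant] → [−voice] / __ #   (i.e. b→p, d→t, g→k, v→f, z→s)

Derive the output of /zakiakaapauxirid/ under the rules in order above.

Rule 1 (intervocalic voicing): /k/ is a voiceless stop between vowels /a/ and /i/, so it voices to [g]. /k/ is a voiceless stop between vowels /a/ and /a/, so it voices to [g]. /p/ is a voiceless stop between vowels /a/ and /a/, so it voices to [b]. /zakiakaapauxirid/ → zagiagaabauxirid.
Rule 2 (pre-rhotic lowering): /i/ is a high vowel immediately before /r/, so it lowers to [e]. /zagiagaabauxirid/ → zagiagaabauxerid.
Rule 3 (intervocalic voicing): no segment meets the environment; /zagiagaabauxerid/ is unchanged.
Rule 4 (intervocalic spirantization): /b/ is a stop between vowels /a/ and /a/, so it spirantizes to the fricative [v]. /zagiagaabauxerid/ → zagiagaavauxerid.
Rule 5 (final devoicing): /d/ is a voiced obstruent in word-final position, so it devoices to [t]. /zagiagaavauxerid/ → zagiagaavauxerit.

zagiagaavauxerit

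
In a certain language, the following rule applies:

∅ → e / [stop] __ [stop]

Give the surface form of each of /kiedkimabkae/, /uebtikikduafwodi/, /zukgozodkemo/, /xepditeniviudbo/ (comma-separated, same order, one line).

/kiedkimabkae/: /d/ and /k/ form a stop–stop cluster, so [e] is inserted between them. /b/ and /k/ form a stop–stop cluster, so [e] is inserted between them. → [kiedekimabekae].
/uebtikikduafwodi/: /b/ and /t/ form a stop–stop cluster, so [e] is inserted between them. /k/ and /d/ form a stop–stop cluster, so [e] is inserted between them. → [uebetikikeduafwodi].
/zukgozodkemo/: /k/ and /g/ form a stop–stop cluster, so [e] is inserted between them. /d/ and /k/ form a stop–stop cluster, so [e] is inserted between them. → [zukegozodekemo].
/xepditeniviudbo/: /p/ and /d/ form a stop–stop cluster, so [e] is inserted between them. /d/ and /b/ form a stop–stop cluster, so [e] is inserted between them. → [xepediteniviudebo].

kiedekimabekae, uebetikikeduafwodi, zukegozodekemo, xepediteniviudebo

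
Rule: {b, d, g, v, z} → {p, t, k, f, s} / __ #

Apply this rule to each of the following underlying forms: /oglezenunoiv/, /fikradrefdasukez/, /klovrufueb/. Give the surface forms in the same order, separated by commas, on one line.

/oglezenunoiv/: /v/ is a voiced obstruent in word-final position, so it devoices to [f]. → [oglezenunoif].
/fikradrefdasukez/: /z/ is a voiced obstruent in word-final position, so it devoices to [s]. → [fikradrefdasukes].
/klovrufueb/: /b/ is a voiced obstruent in word-final position, so it devoices to [p]. → [klovrufuep].

oglezenunoif, fikradrefdasukes, klovrufuep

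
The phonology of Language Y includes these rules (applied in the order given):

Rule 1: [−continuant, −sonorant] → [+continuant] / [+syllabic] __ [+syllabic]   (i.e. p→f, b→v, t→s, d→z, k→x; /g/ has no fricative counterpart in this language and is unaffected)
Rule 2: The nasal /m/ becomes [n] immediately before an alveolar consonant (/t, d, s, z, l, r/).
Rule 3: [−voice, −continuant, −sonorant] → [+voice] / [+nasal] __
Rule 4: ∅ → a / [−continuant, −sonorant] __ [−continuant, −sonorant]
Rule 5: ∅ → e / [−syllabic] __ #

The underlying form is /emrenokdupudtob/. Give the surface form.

Rule 1 (intervocalic spirantization): /p/ is a stop between vowels /u/ and /u/, so it spirantizes to the fricative [f]. /emrenokdupudtob/ → emrenokdufudtob.
Rule 2 (nasal place assimilation): /m/ precedes the alveolar consonant /r/, so it assimilates in place to [n]. /emrenokdufudtob/ → enrenokdufudtob.
Rule 3 (post-nasal voicing): no segment meets the environment; /enrenokdufudtob/ is unchanged.
Rule 4 (stop-cluster a-epenthesis): /k/ and /d/ form a stop–stop cluster, so [a] is inserted between them. /d/ and /t/ form a stop–stop cluster, so [a] is inserted between them. /enrenokdufudtob/ → enrenokadufudatob.
Rule 5 (final e-epenthesis): the form ends in the consonant /b/, so [e] is inserted word-finally. /enrenokadufudatob/ → enrenokadufudatobe.

enrenokadufudatobe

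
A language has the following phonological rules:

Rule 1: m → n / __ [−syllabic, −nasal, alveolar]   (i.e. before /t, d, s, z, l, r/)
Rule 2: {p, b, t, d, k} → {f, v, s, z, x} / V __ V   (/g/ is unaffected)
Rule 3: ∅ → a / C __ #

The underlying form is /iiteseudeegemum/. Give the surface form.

iiseseuzeegemuma

Rule 1 (nasal place assimilation): no segment meets the environment; /iiteseudeegemum/ is unchanged.
Rule 2 (intervocalic spirantization): /t/ is a stop between vowels /i/ and /e/, so it spirantizes to the fricative [s]. /d/ is a stop between vowels /u/ and /e/, so it spirantizes to the fricative [z]. /iiteseudeegemum/ → iiseseuzeegemum.
Rule 3 (final a-epenthesis): the form ends in the consonant /m/, so [a] is inserted word-finally. /iiseseuzeegemum/ → iiseseuzeegemuma.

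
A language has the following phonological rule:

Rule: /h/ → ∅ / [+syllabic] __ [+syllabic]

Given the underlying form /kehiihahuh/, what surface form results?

keiiauh

/h/ occurs between vowels /e/ and /i/, so it deletes.
/h/ occurs between vowels /i/ and /a/, so it deletes.
/h/ occurs between vowels /a/ and /u/, so it deletes.
The other instance of /h/ does not occur in the required environment and remains unchanged.
Surface form: [keiiauh].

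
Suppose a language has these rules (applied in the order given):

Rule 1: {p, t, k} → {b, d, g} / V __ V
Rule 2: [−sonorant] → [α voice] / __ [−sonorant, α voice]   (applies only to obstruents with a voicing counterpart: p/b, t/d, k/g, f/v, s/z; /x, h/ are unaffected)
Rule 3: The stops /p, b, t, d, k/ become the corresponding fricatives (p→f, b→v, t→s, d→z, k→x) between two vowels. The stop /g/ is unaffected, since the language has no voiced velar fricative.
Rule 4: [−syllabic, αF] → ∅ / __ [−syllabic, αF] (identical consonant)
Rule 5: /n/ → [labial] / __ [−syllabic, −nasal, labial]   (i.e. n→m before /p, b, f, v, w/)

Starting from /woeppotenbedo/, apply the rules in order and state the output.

Rule 1 (intervocalic voicing): /t/ is a voiceless stop between vowels /o/ and /e/, so it voices to [d]. /woeppotenbedo/ → woeppodenbedo.
Rule 2 (regressive voicing assimilation): no segment meets the environment; /woeppodenbedo/ is unchanged.
Rule 3 (intervocalic spirantization): /d/ is a stop between vowels /o/ and /e/, so it spirantizes to the fricative [z]. /d/ is a stop between vowels /e/ and /o/, so it spirantizes to the fricative [z]. /woeppodenbedo/ → woeppozenbezo.
Rule 4 (degemination): /pp/ is a geminate; the first /p/ deletes. /woeppozenbezo/ → woepozenbezo.
Rule 5 (nasal place assimilation): /n/ precedes the labial consonant /b/, so it assimilates in place to [m]. /woepozenbezo/ → woepozembezo.

woepozembezo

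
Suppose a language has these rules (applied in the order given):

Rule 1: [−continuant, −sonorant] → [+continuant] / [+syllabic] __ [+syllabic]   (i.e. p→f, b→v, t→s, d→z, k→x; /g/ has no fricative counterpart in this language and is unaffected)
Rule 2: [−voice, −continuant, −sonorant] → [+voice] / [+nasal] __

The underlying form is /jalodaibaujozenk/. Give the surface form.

jalozaivaujozeng

Rule 1 (intervocalic spirantization): /d/ is a stop between vowels /o/ and /a/, so it spirantizes to the fricative [z]. /b/ is a stop between vowels /i/ and /a/, so it spirantizes to the fricative [v]. /jalodaibaujozenk/ → jalozaivaujozenk.
Rule 2 (post-nasal voicing): /k/ is a voiceless stop immediately after the nasal /n/, so it voices to [g]. /jalozaivaujozenk/ → jalozaivaujozeng.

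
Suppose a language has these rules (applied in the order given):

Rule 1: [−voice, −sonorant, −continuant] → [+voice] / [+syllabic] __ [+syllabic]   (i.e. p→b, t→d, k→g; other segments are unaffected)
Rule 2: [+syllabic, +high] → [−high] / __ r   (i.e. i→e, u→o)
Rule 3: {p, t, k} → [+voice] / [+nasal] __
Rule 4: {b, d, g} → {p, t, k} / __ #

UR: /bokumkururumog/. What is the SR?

Rule 1 (intervocalic voicing): /k/ is a voiceless stop between vowels /o/ and /u/, so it voices to [g]. /bokumkururumog/ → bogumkururumog.
Rule 2 (pre-rhotic lowering): /u/ is a high vowel immediately before /r/, so it lowers to [o]. /u/ is a high vowel immediately before /r/, so it lowers to [o]. /bogumkururumog/ → bogumkororumog.
Rule 3 (post-nasal voicing): /k/ is a voiceless stop immediately after the nasal /m/, so it voices to [g]. /bogumkororumog/ → bogumgororumog.
Rule 4 (final devoicing): /g/ is a voiced stop in word-final position, so it devoices to [k]. /bogumgororumog/ → bogumgororumok.

bogumgororumok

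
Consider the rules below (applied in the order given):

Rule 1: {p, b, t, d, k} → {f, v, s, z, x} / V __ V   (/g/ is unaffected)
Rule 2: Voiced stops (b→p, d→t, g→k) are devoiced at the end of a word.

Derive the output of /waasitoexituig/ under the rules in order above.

Rule 1 (intervocalic spirantization): /t/ is a stop between vowels /i/ and /o/, so it spirantizes to the fricative [s]. /t/ is a stop between vowels /i/ and /u/, so it spirantizes to the fricative [s]. /waasitoexituig/ → waasisoexisuig.
Rule 2 (final devoicing): /g/ is a voiced stop in word-final position, so it devoices to [k]. /waasisoexisuig/ → waasisoexisuik.

waasisoexisuik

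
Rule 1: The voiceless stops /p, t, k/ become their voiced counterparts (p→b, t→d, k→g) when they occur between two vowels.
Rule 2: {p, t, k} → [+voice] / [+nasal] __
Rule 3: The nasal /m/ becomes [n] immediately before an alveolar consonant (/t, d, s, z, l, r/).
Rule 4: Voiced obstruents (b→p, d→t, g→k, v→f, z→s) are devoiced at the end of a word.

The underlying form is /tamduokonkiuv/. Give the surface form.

tanduogongiuf

Rule 1 (intervocalic voicing): /k/ is a voiceless stop between vowels /o/ and /o/, so it voices to [g]. /tamduokonkiuv/ → tamduogonkiuv.
Rule 2 (post-nasal voicing): /k/ is a voiceless stop immediately after the nasal /n/, so it voices to [g]. /tamduogonkiuv/ → tamduogongiuv.
Rule 3 (nasal place assimilation): /m/ precedes the alveolar consonant /d/, so it assimilates in place to [n]. /tamduogongiuv/ → tanduogongiuv.
Rule 4 (final devoicing): /v/ is a voiced obstruent in word-final position, so it devoices to [f]. /tanduogongiuv/ → tanduogongiuf.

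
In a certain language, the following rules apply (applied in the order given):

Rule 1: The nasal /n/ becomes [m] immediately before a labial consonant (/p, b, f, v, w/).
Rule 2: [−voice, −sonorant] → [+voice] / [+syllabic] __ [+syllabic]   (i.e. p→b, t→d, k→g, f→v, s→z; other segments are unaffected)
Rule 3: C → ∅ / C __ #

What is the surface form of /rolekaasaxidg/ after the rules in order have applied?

rolegaazaxid

Rule 1 (nasal place assimilation): no segment meets the environment; /rolekaasaxidg/ is unchanged.
Rule 2 (intervocalic voicing): /k/ is a voiceless obstruent between vowels /e/ and /a/, so it voices to [g]. /s/ is a voiceless obstruent between vowels /a/ and /a/, so it voices to [z]. /rolekaasaxidg/ → rolegaazaxidg.
Rule 3 (final cluster simplification): /g/ is the second consonant of a word-final cluster /dg/, so it deletes. /rolegaazaxidg/ → rolegaazaxid.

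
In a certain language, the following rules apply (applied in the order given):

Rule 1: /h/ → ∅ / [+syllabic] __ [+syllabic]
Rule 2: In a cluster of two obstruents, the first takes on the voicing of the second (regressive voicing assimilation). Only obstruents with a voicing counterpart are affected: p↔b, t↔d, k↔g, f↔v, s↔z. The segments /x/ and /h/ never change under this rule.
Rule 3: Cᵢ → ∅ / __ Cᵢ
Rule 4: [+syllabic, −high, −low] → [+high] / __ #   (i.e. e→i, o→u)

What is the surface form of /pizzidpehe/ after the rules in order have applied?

Rule 1 (intervocalic h-deletion): /h/ occurs between vowels /e/ and /e/, so it deletes. /pizzidpehe/ → pizzidpee.
Rule 2 (regressive voicing assimilation): /d/ precedes the voiceless obstruent /p/, so it devoices to [t] by assimilation. /pizzidpee/ → pizzitpee.
Rule 3 (degemination): /zz/ is a geminate; the first /z/ deletes. /pizzitpee/ → pizitpee.
Rule 4 (final vowel raising): /e/ is a mid vowel in word-final position, so it raises to [i]. /pizitpee/ → pizitpei.

pizitpei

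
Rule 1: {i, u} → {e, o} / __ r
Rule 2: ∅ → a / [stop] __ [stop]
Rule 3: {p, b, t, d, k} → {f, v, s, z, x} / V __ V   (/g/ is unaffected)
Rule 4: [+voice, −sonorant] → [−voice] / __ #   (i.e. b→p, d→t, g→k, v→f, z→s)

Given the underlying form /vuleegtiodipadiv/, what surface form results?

Rule 1 (pre-rhotic lowering): no segment meets the environment; /vuleegtiodipadiv/ is unchanged.
Rule 2 (stop-cluster a-epenthesis): /g/ and /t/ form a stop–stop cluster, so [a] is inserted between them. /vuleegtiodipadiv/ → vuleegatiodipadiv.
Rule 3 (intervocalic spirantization): /t/ is a stop between vowels /a/ and /i/, so it spirantizes to the fricative [s]. /d/ is a stop between vowels /o/ and /i/, so it spirantizes to the fricative [z]. /p/ is a stop between vowels /i/ and /a/, so it spirantizes to the fricative [f]. /d/ is a stop between vowels /a/ and /i/, so it spirantizes to the fricative [z]. /vuleegatiodipadiv/ → vuleegasiozifaziv.
Rule 4 (final devoicing): /v/ is a voiced obstruent in word-final position, so it devoices to [f]. /vuleegasiozifaziv/ → vuleegasiozifazif.

vuleegasiozifazif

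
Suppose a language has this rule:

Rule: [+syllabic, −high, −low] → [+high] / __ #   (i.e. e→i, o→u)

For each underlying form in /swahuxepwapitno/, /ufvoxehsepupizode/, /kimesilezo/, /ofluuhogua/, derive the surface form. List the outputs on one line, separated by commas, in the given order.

swahuxepwapitnu, ufvoxehsepupizodi, kimesilezu, ofluuhogua

/swahuxepwapitno/: /o/ is a mid vowel in word-final position, so it raises to [u]. → [swahuxepwapitnu].
/ufvoxehsepupizode/: /e/ is a mid vowel in word-final position, so it raises to [i]. → [ufvoxehsepupizodi].
/kimesilezo/: /o/ is a mid vowel in word-final position, so it raises to [u]. → [kimesilezu].
/ofluuhogua/: the rule's environment is not met; surfaces unchanged as [ofluuhogua].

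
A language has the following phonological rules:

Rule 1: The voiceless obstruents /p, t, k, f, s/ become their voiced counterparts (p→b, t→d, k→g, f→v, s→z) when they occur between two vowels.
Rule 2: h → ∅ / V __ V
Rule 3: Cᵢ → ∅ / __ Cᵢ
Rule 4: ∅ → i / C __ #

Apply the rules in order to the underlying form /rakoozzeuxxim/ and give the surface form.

Rule 1 (intervocalic voicing): /k/ is a voiceless obstruent between vowels /a/ and /o/, so it voices to [g]. /rakoozzeuxxim/ → ragoozzeuxxim.
Rule 2 (intervocalic h-deletion): no segment meets the environment; /ragoozzeuxxim/ is unchanged.
Rule 3 (degemination): /zz/ is a geminate; the first /z/ deletes. /xx/ is a geminate; the first /x/ deletes. /ragoozzeuxxim/ → ragoozeuxim.
Rule 4 (final i-epenthesis): the form ends in the consonant /m/, so [i] is inserted word-finally. /ragoozeuxim/ → ragoozeuximi.

ragoozeuximi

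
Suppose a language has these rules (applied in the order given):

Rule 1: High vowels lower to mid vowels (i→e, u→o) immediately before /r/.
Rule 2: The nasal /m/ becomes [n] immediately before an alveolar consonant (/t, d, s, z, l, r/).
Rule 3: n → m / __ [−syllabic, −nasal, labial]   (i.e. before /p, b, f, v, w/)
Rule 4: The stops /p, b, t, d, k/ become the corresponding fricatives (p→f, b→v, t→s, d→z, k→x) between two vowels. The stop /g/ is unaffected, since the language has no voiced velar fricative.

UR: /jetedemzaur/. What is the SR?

Rule 1 (pre-rhotic lowering): /u/ is a high vowel immediately before /r/, so it lowers to [o]. /jetedemzaur/ → jetedemzaor.
Rule 2 (nasal place assimilation): /m/ precedes the alveolar consonant /z/, so it assimilates in place to [n]. /jetedemzaor/ → jetedenzaor.
Rule 3 (nasal place assimilation): no segment meets the environment; /jetedenzaor/ is unchanged.
Rule 4 (intervocalic spirantization): /t/ is a stop between vowels /e/ and /e/, so it spirantizes to the fricative [s]. /d/ is a stop between vowels /e/ and /e/, so it spirantizes to the fricative [z]. /jetedenzaor/ → jesezenzaor.

jesezenzaor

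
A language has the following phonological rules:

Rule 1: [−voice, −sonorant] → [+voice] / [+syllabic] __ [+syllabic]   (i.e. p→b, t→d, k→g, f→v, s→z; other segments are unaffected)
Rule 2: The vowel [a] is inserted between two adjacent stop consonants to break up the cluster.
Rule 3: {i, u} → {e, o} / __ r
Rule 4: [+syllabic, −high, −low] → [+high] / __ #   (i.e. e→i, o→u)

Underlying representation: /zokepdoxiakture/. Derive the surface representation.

Rule 1 (intervocalic voicing): /k/ is a voiceless obstruent between vowels /o/ and /e/, so it voices to [g]. /zokepdoxiakture/ → zogepdoxiakture.
Rule 2 (stop-cluster a-epenthesis): /p/ and /d/ form a stop–stop cluster, so [a] is inserted between them. /k/ and /t/ form a stop–stop cluster, so [a] is inserted between them. /zogepdoxiakture/ → zogepadoxiakature.
Rule 3 (pre-rhotic lowering): /u/ is a high vowel immediately before /r/, so it lowers to [o]. /zogepadoxiakature/ → zogepadoxiakatore.
Rule 4 (final vowel raising): /e/ is a mid vowel in word-final position, so it raises to [i]. /zogepadoxiakatore/ → zogepadoxiakatori.

zogepadoxiakatori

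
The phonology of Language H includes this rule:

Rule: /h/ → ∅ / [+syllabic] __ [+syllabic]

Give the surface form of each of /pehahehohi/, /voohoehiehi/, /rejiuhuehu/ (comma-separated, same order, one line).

/pehahehohi/: /h/ occurs between vowels /e/ and /a/, so it deletes. /h/ occurs between vowels /a/ and /e/, so it deletes. /h/ occurs between vowels /e/ and /o/, so it deletes. /h/ occurs between vowels /o/ and /i/, so it deletes. → [peaeoi].
/voohoehiehi/: /h/ occurs between vowels /o/ and /o/, so it deletes. /h/ occurs between vowels /e/ and /i/, so it deletes. /h/ occurs between vowels /e/ and /i/, so it deletes. → [voooeiei].
/rejiuhuehu/: /h/ occurs between vowels /u/ and /u/, so it deletes. /h/ occurs between vowels /e/ and /u/, so it deletes. → [rejiuueu].

peaeoi, voooeiei, rejiuueu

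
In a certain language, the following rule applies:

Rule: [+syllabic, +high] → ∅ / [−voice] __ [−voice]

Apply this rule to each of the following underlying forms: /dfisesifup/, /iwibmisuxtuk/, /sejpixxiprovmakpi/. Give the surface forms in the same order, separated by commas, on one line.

dfsesfp, iwibmisxtk, sejpxxprovmakpi

/dfisesifup/: /i/ is a high vowel flanked by voiceless consonants /f/ and /s/, so it deletes. /i/ is a high vowel flanked by voiceless consonants /s/ and /f/, so it deletes. /u/ is a high vowel flanked by voiceless consonants /f/ and /p/, so it deletes. → [dfsesfp].
/iwibmisuxtuk/: /u/ is a high vowel flanked by voiceless consonants /s/ and /x/, so it deletes. /u/ is a high vowel flanked by voiceless consonants /t/ and /k/, so it deletes. → [iwibmisxtk].
/sejpixxiprovmakpi/: /i/ is a high vowel flanked by voiceless consonants /p/ and /x/, so it deletes. /i/ is a high vowel flanked by voiceless consonants /x/ and /p/, so it deletes. → [sejpxxprovmakpi].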